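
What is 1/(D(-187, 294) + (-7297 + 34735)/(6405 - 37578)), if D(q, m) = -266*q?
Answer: 10391/516859976 ≈ 2.0104e-5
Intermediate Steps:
1/(D(-187, 294) + (-7297 + 34735)/(6405 - 37578)) = 1/(-266*(-187) + (-7297 + 34735)/(6405 - 37578)) = 1/(49742 + 27438/(-31173)) = 1/(49742 + 27438*(-1/31173)) = 1/(49742 - 9146/10391) = 1/(516859976/10391) = 10391/516859976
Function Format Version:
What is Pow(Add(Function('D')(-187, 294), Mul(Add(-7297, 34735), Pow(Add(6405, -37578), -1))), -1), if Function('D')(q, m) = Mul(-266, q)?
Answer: Rational(10391, 516859976) ≈ 2.0104e-5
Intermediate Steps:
Pow(Add(Function('D')(-187, 294), Mul(Add(-7297, 34735), Pow(Add(6405, -37578), -1))), -1) = Pow(Add(Mul(-266, -187), Mul(Add(-7297, 34735), Pow(Add(6405, -37578), -1))), -1) = Pow(Add(49742, Mul(27438, Pow(-31173, -1))), -1) = Pow(Add(49742, Mul(27438, Rational(-1, 31173))), -1) = Pow(Add(49742, Rational(-9146, 10391)), -1) = Pow(Rational(516859976, 10391), -1) = Rational(10391, 516859976)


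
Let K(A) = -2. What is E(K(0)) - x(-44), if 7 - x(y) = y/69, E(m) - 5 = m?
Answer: -320/69 ≈ -4.6377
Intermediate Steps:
E(m) = 5 + m
x(y) = 7 - y/69
E(K(0)) - x(-44) = (5 - 2) - (7 - 1/69*(-44)) = 3 - (7 + 44/69) = 3 - 1*527/69 = 3 - 527/69 = -320/69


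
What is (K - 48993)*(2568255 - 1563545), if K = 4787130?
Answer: 4760453625270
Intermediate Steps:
(K - 48993)*(2568255 - 1563545) = (4787130 - 48993)*(2568255 - 1563545) = 4738137*1004710 = 4760453625270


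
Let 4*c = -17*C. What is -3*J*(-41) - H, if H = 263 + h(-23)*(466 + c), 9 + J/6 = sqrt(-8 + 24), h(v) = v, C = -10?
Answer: 15485/2 ≈ 7742.5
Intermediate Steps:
c = 85/2 (c = (-17*(-10))/4 = (1/4)*170 = 85/2 ≈ 42.500)
J = -30 (J = -54 + 6*sqrt(-8 + 24) = -54 + 6*sqrt(16) = -54 + 6*4 = -54 + 24 = -30)
H = -22865/2 (H = 263 - 23*(466 + 85/2) = 263 - 23*1017/2 = 263 - 23391/2 = -22865/2 ≈ -11433.)
-3*J*(-41) - H = -3*(-30)*(-41) - 1*(-22865/2) = 90*(-41) + 22865/2 = -3690 + 22865/2 = 15485/2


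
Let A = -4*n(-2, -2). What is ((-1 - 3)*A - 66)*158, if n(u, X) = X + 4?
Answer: -5372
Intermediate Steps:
n(u, X) = 4 + X
A = -8 (A = -4*(4 - 2) = -4*2 = -8)
((-1 - 3)*A - 66)*158 = ((-1 - 3)*(-8) - 66)*158 = (-4*(-8) - 66)*158 = (32 - 66)*158 = -34*158 = -5372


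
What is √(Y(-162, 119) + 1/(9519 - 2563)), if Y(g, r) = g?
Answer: I*√1959628669/3478 ≈ 12.728*I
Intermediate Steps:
√(Y(-162, 119) + 1/(9519 - 2563)) = √(-162 + 1/(9519 - 2563)) = √(-162 + 1/6956) = √(-1126871/6956) = I*√1959628669/3478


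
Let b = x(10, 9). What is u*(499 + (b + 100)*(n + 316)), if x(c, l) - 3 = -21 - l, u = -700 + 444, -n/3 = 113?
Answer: 302080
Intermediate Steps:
n = -339 (n = -3*113 = -339)
u = -256
x(c, l) = -18 - l (x(c, l) = 3 + (-21 - l) = -18 - l)
b = -27 (b = -18 - 1*9 = -18 - 9 = -27)
u*(499 + (b + 100)*(n + 316)) = -256*(499 + (-27 + 100)*(-339 + 316)) = -256*(499 + 73*(-23)) = -256*(499 - 1679) = -256*(-1180) = 302080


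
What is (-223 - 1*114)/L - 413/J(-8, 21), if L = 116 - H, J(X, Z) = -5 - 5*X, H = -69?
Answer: -504/37 ≈ -13.622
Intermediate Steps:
L = 185 (L = 116 - 1*(-69) = 116 + 69 = 185)
(-223 - 1*114)/L - 413/J(-8, 21) = (-223 - 1*114)/185 - 413/(-5 - 5*(-8)) = (-223 - 114)*(1/185) - 413/(-5 + 40) = -337*1/185 - 413/35 = -337/185 - 413*1/35 = -337/185 - 59/5 = -504/37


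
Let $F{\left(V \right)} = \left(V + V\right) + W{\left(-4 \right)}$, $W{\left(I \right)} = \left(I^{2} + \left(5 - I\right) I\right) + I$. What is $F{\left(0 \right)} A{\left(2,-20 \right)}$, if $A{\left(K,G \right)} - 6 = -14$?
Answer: $192$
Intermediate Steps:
$A{\left(K,G \right)} = -8$ ($A{\left(K,G \right)} = 6 - 14 = -8$)
$W{\left(I \right)} = I + I^{2} + I \left(5 - I\right)$ ($W{\left(I \right)} = \left(I^{2} + I \left(5 - I\right)\right) + I = I + I^{2} + I \left(5 - I\right)$)
$F{\left(V \right)} = -24 + 2 V$ ($F{\left(V \right)} = \left(V + V\right) + 6 \left(-4\right) = 2 V - 24 = -24 + 2 V$)
$F{\left(0 \right)} A{\left(2,-20 \right)} = \left(-24 + 2 \cdot 0\right) \left(-8\right) = \left(-24 + 0\right) \left(-8\right) = \left(-24\right) \left(-8\right) = 192$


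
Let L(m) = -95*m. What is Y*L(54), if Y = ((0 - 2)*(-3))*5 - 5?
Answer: -128250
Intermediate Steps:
Y = 25 (Y = -2*(-3)*5 - 5 = 6*5 - 5 = 30 - 5 = 25)
Y*L(54) = 25*(-95*54) = 25*(-5130) = -128250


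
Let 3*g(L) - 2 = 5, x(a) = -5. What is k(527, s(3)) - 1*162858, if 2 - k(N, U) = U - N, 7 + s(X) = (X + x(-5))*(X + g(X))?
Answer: -486934/3 ≈ -1.6231e+5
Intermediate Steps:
g(L) = 7/3 (g(L) = 2/3 + (1/3)*5 = 2/3 + 5/3 = 7/3)
s(X) = -7 + (-5 + X)*(7/3 + X) (s(X) = -7 + (X - 5)*(X + 7/3) = -7 + (-5 + X)*(7/3 + X))
k(N, U) = 2 + N - U (k(N, U) = 2 - (U - N) = 2 + (N - U) = 2 + N - U)
k(527, s(3)) - 1*162858 = (2 + 527 - (-56/3 + 3**2 - 8/3*3)) - 1*162858 = (2 + 527 - (-56/3 + 9 - 8)) - 162858 = (2 + 527 - 1*(-53/3)) - 162858 = (2 + 527 + 53/3) - 162858 = 1640/3 - 162858 = -486934/3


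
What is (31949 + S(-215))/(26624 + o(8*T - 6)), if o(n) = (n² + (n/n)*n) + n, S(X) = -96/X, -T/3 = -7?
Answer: 6869131/11436280 ≈ 0.60064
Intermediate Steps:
T = 21 (T = -3*(-7) = 21)
o(n) = n² + 2*n (o(n) = (n² + 1*n) + n = (n² + n) + n = (n + n²) + n = n² + 2*n)
(31949 + S(-215))/(26624 + o(8*T - 6)) = (31949 - 96/(-215))/(26624 + (8*21 - 6)*(2 + (8*21 - 6))) = (31949 - 96*(-1/215))/(26624 + (168 - 6)*(2 + (168 - 6))) = (31949 + 96/215)/(26624 + 162*(2 + 162)) = 6869131/(215*(26624 + 162*164)) = 6869131/(215*(26624 + 26568)) = (6869131/215)/53192 = (6869131/215)*(1/53192) = 6869131/11436280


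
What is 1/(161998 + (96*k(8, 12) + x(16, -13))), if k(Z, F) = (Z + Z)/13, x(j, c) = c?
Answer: 13/2107341 ≈ 6.1689e-6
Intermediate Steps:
k(Z, F) = 2*Z/13 (k(Z, F) = (2*Z)*(1/13) = 2*Z/13)
1/(161998 + (96*k(8, 12) + x(16, -13))) = 1/(161998 + (96*((2/13)*8) - 13)) = 1/(161998 + (96*(16/13) - 13)) = 1/(161998 + (1536/13 - 13)) = 1/(161998 + 1367/13) = 1/(2107341/13) = 13/2107341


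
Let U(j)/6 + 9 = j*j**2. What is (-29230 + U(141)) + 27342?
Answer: 16817384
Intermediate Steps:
U(j) = -54 + 6*j**3 (U(j) = -54 + 6*(j*j**2) = -54 + 6*j**3)
(-29230 + U(141)) + 27342 = (-29230 + (-54 + 6*141**3)) + 27342 = (-29230 + (-54 + 6*2803221)) + 27342 = (-29230 + (-54 + 16819326)) + 27342 = (-29230 + 16819272) + 27342 = 16790042 + 27342 = 16817384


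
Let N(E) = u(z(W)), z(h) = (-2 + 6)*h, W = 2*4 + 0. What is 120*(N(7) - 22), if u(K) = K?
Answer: 1200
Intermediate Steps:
W = 8 (W = 8 + 0 = 8)
z(h) = 4*h
N(E) = 32 (N(E) = 4*8 = 32)
120*(N(7) - 22) = 120*(32 - 22) = 120*10 = 1200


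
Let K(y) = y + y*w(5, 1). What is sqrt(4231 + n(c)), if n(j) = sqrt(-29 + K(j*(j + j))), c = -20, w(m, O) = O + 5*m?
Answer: sqrt(4231 + sqrt(21571)) ≈ 66.166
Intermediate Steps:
K(y) = 27*y (K(y) = y + y*(1 + 5*5) = y + y*(1 + 25) = y + y*26 = y + 26*y = 27*y)
n(j) = sqrt(-29 + 54*j**2) (n(j) = sqrt(-29 + 27*(j*(j + j))) = sqrt(-29 + 27*(j*(2*j))) = sqrt(-29 + 27*(2*j**2)) = sqrt(-29 + 54*j**2))
sqrt(4231 + n(c)) = sqrt(4231 + sqrt(-29 + 54*(-20)**2)) = sqrt(4231 + sqrt(-29 + 54*400)) = sqrt(4231 + sqrt(-29 + 21600)) = sqrt(4231 + sqrt(21571))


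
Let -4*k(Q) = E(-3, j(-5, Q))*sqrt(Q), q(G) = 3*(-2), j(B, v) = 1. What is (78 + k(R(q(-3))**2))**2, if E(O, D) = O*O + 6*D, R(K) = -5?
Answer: 56169/16 ≈ 3510.6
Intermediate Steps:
q(G) = -6
E(O, D) = O**2 + 6*D
k(Q) = -15*sqrt(Q)/4 (k(Q) = -((-3)**2 + 6*1)*sqrt(Q)/4 = -(9 + 6)*sqrt(Q)/4 = -15*sqrt(Q)/4)
(78 + k(R(q(-3))**2))**2 = (78 - 15*sqrt((-5)**2)/4)**2 = (78 - 15*sqrt(25)/4)**2 = (78 - 15/4*5)**2 = (78 - 75/4)**2 = (237/4)**2 = 56169/16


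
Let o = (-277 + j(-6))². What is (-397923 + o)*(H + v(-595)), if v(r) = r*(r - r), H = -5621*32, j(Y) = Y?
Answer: 57169437248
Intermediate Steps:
o = 80089 (o = (-277 - 6)² = (-283)² = 80089)
H = -179872
v(r) = 0 (v(r) = r*0 = 0)
(-397923 + o)*(H + v(-595)) = (-397923 + 80089)*(-179872 + 0) = -317834*(-179872) = 57169437248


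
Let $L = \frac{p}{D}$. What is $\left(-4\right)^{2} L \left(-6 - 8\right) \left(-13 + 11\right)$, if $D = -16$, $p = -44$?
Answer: $1232$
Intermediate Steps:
$L = \frac{11}{4}$ ($L = - \frac{44}{-16} = \left(-44\right) \left(- \frac{1}{16}\right) = \frac{11}{4} \approx 2.75$)
$\left(-4\right)^{2} L \left(-6 - 8\right) \left(-13 + 11\right) = \left(-4\right)^{2} \cdot \frac{11}{4} \left(-6 - 8\right) \left(-13 + 11\right) = 16 \cdot \frac{11}{4} \left(\left(-14\right) \left(-2\right)\right) = 44 \cdot 28 = 1232$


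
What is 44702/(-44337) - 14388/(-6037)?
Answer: 368054782/267662469 ≈ 1.3751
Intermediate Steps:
44702/(-44337) - 14388/(-6037) = 44702*(-1/44337) - 14388*(-1/6037) = -44702/44337 + 14388/6037 = 368054782/267662469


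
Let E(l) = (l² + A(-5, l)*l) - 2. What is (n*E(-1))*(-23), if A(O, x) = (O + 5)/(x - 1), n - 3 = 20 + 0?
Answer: 529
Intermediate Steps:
n = 23 (n = 3 + (20 + 0) = 3 + 20 = 23)
A(O, x) = (5 + O)/(-1 + x)
E(l) = -2 + l² (E(l) = (l² + ((5 - 5)/(-1 + l))*l) - 2 = (l² + (0/(-1 + l))*l) - 2 = (l² + 0*l) - 2 = (l² + 0) - 2 = l² - 2 = -2 + l²)
(n*E(-1))*(-23) = (23*(-2 + (-1)²))*(-23) = (23*(-2 + 1))*(-23) = (23*(-1))*(-23) = -23*(-23) = 529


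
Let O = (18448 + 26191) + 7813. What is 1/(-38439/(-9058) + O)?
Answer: 9058/475148655 ≈ 1.9064e-5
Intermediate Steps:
O = 52452 (O = 44639 + 7813 = 52452)
1/(-38439/(-9058) + O) = 1/(-38439/(-9058) + 52452) = 1/(-38439*(-1/9058) + 52452) = 1/(38439/9058 + 52452) = 1/(475148655/9058) = 9058/475148655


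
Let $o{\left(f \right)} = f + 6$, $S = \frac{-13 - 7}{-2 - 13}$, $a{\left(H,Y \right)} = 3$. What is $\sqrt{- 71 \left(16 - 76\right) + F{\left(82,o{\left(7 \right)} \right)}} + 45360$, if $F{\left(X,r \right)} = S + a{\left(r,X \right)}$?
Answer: $45360 + \frac{\sqrt{38379}}{3} \approx 45425.0$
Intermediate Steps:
$S = \frac{4}{3}$ ($S = - \frac{20}{-15} = \left(-20\right) \left(- \frac{1}{15}\right) = \frac{4}{3} \approx 1.3333$)
$o{\left(f \right)} = 6 + f$
$F{\left(X,r \right)} = \frac{13}{3}$ ($F{\left(X,r \right)} = \frac{4}{3} + 3 = \frac{13}{3}$)
$\sqrt{- 71 \left(16 - 76\right) + F{\left(82,o{\left(7 \right)} \right)}} + 45360 = \sqrt{- 71 \left(16 - 76\right) + \frac{13}{3}} + 45360 = \sqrt{\left(-71\right) \left(-60\right) + \frac{13}{3}} + 45360 = \sqrt{4260 + \frac{13}{3}} + 45360 = \sqrt{\frac{12793}{3}} + 45360 = \frac{\sqrt{38379}}{3} + 45360 = 45360 + \frac{\sqrt{38379}}{3}$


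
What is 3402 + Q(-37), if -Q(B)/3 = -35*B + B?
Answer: -372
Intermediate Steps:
Q(B) = 102*B (Q(B) = -3*(-35*B + B) = -(-102)*B = 102*B)
3402 + Q(-37) = 3402 + 102*(-37) = 3402 - 3774 = -372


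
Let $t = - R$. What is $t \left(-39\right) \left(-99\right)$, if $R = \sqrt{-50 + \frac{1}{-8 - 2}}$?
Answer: $- \frac{3861 i \sqrt{5010}}{10} \approx - 27329.0 i$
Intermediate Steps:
$R = \frac{i \sqrt{5010}}{10}$ ($R = \sqrt{-50 + \frac{1}{-10}} = \sqrt{-50 - \frac{1}{10}} = \sqrt{- \frac{501}{10}} = \frac{i \sqrt{5010}}{10} \approx 7.0781 i$)
$t = - \frac{i \sqrt{5010}}{10} \approx - 7.0781 i$
$t \left(-39\right) \left(-99\right) = - \frac{i \sqrt{5010}}{10} \left(-39\right) \left(-99\right) = \frac{39 i \sqrt{5010}}{10} \left(-99\right) = - \frac{3861 i \sqrt{5010}}{10}$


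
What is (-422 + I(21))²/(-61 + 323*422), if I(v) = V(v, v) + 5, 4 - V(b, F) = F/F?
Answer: 57132/45415 ≈ 1.2580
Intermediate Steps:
V(b, F) = 3 (V(b, F) = 4 - F/F = 4 - 1*1 = 4 - 1 = 3)
I(v) = 8 (I(v) = 3 + 5 = 8)
(-422 + I(21))²/(-61 + 323*422) = (-422 + 8)²/(-61 + 323*422) = (-414)²/(-61 + 136306) = 171396/136245 = 171396*(1/136245) = 57132/45415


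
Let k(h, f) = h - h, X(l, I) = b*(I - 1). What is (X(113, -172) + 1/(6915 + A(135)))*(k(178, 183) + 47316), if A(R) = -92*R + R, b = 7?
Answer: -51283217906/895 ≈ -5.7300e+7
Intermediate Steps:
X(l, I) = -7 + 7*I (X(l, I) = 7*(I - 1) = 7*(-1 + I) = -7 + 7*I)
A(R) = -91*R
k(h, f) = 0
(X(113, -172) + 1/(6915 + A(135)))*(k(178, 183) + 47316) = ((-7 + 7*(-172)) + 1/(6915 - 91*135))*(0 + 47316) = ((-7 - 1204) + 1/(6915 - 12285))*47316 = (-1211 + 1/(-5370))*47316 = (-1211 - 1/5370)*47316 = -6503071/5370*47316 = -51283217906/895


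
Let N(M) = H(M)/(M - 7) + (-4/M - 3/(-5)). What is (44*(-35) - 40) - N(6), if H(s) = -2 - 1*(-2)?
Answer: -23699/15 ≈ -1579.9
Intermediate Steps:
H(s) = 0 (H(s) = -2 + 2 = 0)
N(M) = 3/5 - 4/M (N(M) = 0/(M - 7) + (-4/M - 3/(-5)) = 0/(-7 + M) + (-4/M - 3*(-1/5)) = 0 + (-4/M + 3/5) = 0 + (3/5 - 4/M) = 3/5 - 4/M)
(44*(-35) - 40) - N(6) = (44*(-35) - 40) - (3/5 - 4/6) = (-1540 - 40) - (3/5 - 4*1/6) = -1580 - (3/5 - 2/3) = -1580 - 1*(-1/15) = -1580 + 1/15 = -23699/15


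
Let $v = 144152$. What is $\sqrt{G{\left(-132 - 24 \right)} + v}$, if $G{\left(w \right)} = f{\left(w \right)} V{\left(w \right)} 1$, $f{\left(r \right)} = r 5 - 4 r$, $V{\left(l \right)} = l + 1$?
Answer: $2 \sqrt{42083} \approx 410.28$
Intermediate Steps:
$V{\left(l \right)} = 1 + l$
$f{\left(r \right)} = r$ ($f{\left(r \right)} = 5 r - 4 r = r$)
$G{\left(w \right)} = w \left(1 + w\right)$ ($G{\left(w \right)} = w \left(1 + w\right) 1 = w \left(1 + w\right)$)
$\sqrt{G{\left(-132 - 24 \right)} + v} = \sqrt{\left(-132 - 24\right) \left(1 - 156\right) + 144152} = \sqrt{- 156 \left(1 - 156\right) + 144152} = \sqrt{\left(-156\right) \left(-155\right) + 144152} = \sqrt{24180 + 144152} = \sqrt{168332} = 2 \sqrt{42083}$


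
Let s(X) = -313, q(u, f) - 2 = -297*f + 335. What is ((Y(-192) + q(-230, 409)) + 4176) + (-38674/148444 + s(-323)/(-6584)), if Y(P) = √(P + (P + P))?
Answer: -28577920896701/244338824 + 24*I ≈ -1.1696e+5 + 24.0*I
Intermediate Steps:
q(u, f) = 337 - 297*f (q(u, f) = 2 + (-297*f + 335) = 2 + (335 - 297*f) = 337 - 297*f)
Y(P) = √3*√P (Y(P) = √(P + 2*P) = √(3*P) = √3*√P)
((Y(-192) + q(-230, 409)) + 4176) + (-38674/148444 + s(-323)/(-6584)) = ((√3*√(-192) + (337 - 297*409)) + 4176) + (-38674/148444 - 313/(-6584)) = ((√3*(8*I*√3) + (337 - 121473)) + 4176) + (-38674*1/148444 - 313*(-1/6584)) = ((24*I - 121136) + 4176) + (-19337/74222 + 313/6584) = ((-121136 + 24*I) + 4176) - 52041661/244338824 = (-116960 + 24*I) - 52041661/244338824 = -28577920896701/244338824 + 24*I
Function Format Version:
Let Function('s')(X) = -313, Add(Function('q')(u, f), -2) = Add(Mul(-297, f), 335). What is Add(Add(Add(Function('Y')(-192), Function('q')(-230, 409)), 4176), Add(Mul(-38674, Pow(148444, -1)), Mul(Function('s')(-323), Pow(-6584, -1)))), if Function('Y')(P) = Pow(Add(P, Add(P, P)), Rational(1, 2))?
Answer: Add(Rational(-28577920896701, 244338824), Mul(24, I)) ≈ Add(-1.1696e+5, Mul(24.000, I))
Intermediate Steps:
Function('q')(u, f) = Add(337, Mul(-297, f)) (Function('q')(u, f) = Add(2, Add(Mul(-297, f), 335)) = Add(2, Add(335, Mul(-297, f))) = Add(337, Mul(-297, f)))
Function('Y')(P) = Mul(Pow(3, Rational(1, 2)), Pow(P, Rational(1, 2))) (Function('Y')(P) = Pow(Add(P, Mul(2, P)), Rational(1, 2)) = Pow(Mul(3, P), Rational(1, 2)) = Mul(Pow(3, Rational(1, 2)), Pow(P, Rational(1, 2))))
Add(Add(Add(Function('Y')(-192), Function('q')(-230, 409)), 4176), Add(Mul(-38674, Pow(148444, -1)), Mul(Function('s')(-323), Pow(-6584, -1)))) = Add(Add(Add(Mul(Pow(3, Rational(1, 2)), Pow(-192, Rational(1, 2))), Add(337, Mul(-297, 409))), 4176), Add(Mul(-38674, Pow(148444, -1)), Mul(-313, Pow(-6584, -1)))) = Add(Add(Add(Mul(Pow(3, Rational(1, 2)), Mul(8, I, Pow(3, Rational(1, 2)))), Add(337, -121473)), 4176), Add(Mul(-38674, Rational(1, 148444)), Mul(-313, Rational(-1, 6584)))) = Add(Add(Add(Mul(24, I), -121136), 4176), Add(Rational(-19337, 74222), Rational(313, 6584))) = Add(Add(Add(-121136, Mul(24, I)), 4176), Rational(-52041661, 244338824)) = Add(Add(-116960, Mul(24, I)), Rational(-52041661, 244338824)) = Add(Rational(-28577920896701, 244338824), Mul(24, I))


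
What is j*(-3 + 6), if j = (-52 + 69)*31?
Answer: 1581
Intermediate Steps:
j = 527 (j = 17*31 = 527)
j*(-3 + 6) = 527*(-3 + 6) = 527*3 = 1581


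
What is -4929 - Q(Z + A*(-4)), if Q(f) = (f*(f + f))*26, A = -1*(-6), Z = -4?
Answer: -45697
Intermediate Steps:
A = 6
Q(f) = 52*f² (Q(f) = (f*(2*f))*26 = (2*f²)*26 = 52*f²)
-4929 - Q(Z + A*(-4)) = -4929 - 52*(-4 + 6*(-4))² = -4929 - 52*(-4 - 24)² = -4929 - 52*(-28)² = -4929 - 52*784 = -4929 - 1*40768 = -4929 - 40768 = -45697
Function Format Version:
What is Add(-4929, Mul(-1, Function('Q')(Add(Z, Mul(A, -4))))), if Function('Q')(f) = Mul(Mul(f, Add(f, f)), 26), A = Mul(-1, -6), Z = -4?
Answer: -45697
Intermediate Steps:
A = 6
Function('Q')(f) = Mul(52, Pow(f, 2)) (Function('Q')(f) = Mul(Mul(f, Mul(2, f)), 26) = Mul(Mul(2, Pow(f, 2)), 26) = Mul(52, Pow(f, 2)))
Add(-4929, Mul(-1, Function('Q')(Add(Z, Mul(A, -4))))) = Add(-4929, Mul(-1, Mul(52, Pow(Add(-4, Mul(6, -4)), 2)))) = Add(-4929, Mul(-1, Mul(52, Pow(Add(-4, -24), 2)))) = Add(-4929, Mul(-1, Mul(52, Pow(-28, 2)))) = Add(-4929, Mul(-1, Mul(52, 784))) = Add(-4929, Mul(-1, 40768)) = Add(-4929, -40768) = -45697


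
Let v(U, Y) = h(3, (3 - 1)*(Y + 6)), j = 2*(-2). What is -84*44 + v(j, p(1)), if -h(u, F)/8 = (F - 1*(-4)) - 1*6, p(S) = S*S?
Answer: -3792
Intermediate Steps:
p(S) = S**2
j = -4
h(u, F) = 16 - 8*F (h(u, F) = -8*((F - 1*(-4)) - 1*6) = -8*((F + 4) - 6) = -8*((4 + F) - 6) = -8*(-2 + F) = 16 - 8*F)
v(U, Y) = -80 - 16*Y (v(U, Y) = 16 - 8*(3 - 1)*(Y + 6) = 16 - 16*(6 + Y) = 16 - 8*(12 + 2*Y) = 16 + (-96 - 16*Y) = -80 - 16*Y)
-84*44 + v(j, p(1)) = -84*44 + (-80 - 16*1**2) = -3696 + (-80 - 16*1) = -3696 + (-80 - 16) = -3696 - 96 = -3792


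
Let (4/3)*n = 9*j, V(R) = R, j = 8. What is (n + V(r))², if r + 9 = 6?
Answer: 2601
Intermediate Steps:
r = -3 (r = -9 + 6 = -3)
n = 54 (n = 3*(9*8)/4 = (¾)*72 = 54)
(n + V(r))² = (54 - 3)² = 51² = 2601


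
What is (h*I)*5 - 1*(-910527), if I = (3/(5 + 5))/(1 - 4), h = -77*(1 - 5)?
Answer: 910373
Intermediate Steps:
h = 308 (h = -77*(-4) = 308)
I = -⅒ (I = (3/10)/(-3) = (3*(⅒))*(-⅓) = (3/10)*(-⅓) = -⅒ ≈ -0.10000)
(h*I)*5 - 1*(-910527) = (308*(-⅒))*5 - 1*(-910527) = -154/5*5 + 910527 = -154 + 910527 = 910373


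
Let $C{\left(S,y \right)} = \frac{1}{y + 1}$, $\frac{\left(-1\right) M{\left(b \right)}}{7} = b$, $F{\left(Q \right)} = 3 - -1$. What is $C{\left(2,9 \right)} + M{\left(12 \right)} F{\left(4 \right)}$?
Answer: $- \frac{3359}{10} \approx -335.9$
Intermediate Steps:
$F{\left(Q \right)} = 4$ ($F{\left(Q \right)} = 3 + 1 = 4$)
$M{\left(b \right)} = - 7 b$
$C{\left(S,y \right)} = \frac{1}{1 + y}$
$C{\left(2,9 \right)} + M{\left(12 \right)} F{\left(4 \right)} = \frac{1}{1 + 9} + \left(-7\right) 12 \cdot 4 = \frac{1}{10} - 336 = - \frac{3359}{10}$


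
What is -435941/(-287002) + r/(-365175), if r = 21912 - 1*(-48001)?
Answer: 139129583849/104805955350 ≈ 1.3275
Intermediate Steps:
r = 69913 (r = 21912 + 48001 = 69913)
-435941/(-287002) + r/(-365175) = -435941/(-287002) + 69913/(-365175) = -435941*(-1/287002) + 69913*(-1/365175) = 435941/287002 - 69913/365175 = 139129583849/104805955350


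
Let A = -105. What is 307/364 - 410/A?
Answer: 5185/1092 ≈ 4.7482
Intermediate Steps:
307/364 - 410/A = 307/364 - 410/(-105) = 307*(1/364) - 410*(-1/105) = 307/364 + 82/21 = 5185/1092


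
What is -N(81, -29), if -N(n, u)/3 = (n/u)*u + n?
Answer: 486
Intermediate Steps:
N(n, u) = -6*n (N(n, u) = -3*((n/u)*u + n) = -3*(n + n) = -6*n)
-N(81, -29) = -(-6)*81 = -1*(-486) = 486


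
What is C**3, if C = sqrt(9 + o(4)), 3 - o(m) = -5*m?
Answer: 128*sqrt(2) ≈ 181.02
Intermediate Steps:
o(m) = 3 + 5*m (o(m) = 3 - (-5)*m = 3 + 5*m)
C = 4*sqrt(2) (C = sqrt(9 + (3 + 5*4)) = sqrt(9 + (3 + 20)) = sqrt(9 + 23) = sqrt(32) = 4*sqrt(2) ≈ 5.6569)
C**3 = (4*sqrt(2))**3 = 128*sqrt(2)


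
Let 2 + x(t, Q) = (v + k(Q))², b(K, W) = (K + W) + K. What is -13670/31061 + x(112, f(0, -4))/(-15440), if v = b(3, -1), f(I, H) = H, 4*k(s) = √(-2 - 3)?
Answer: -3388311943/7673309440 - I*√5/6176 ≈ -0.44157 - 0.00036206*I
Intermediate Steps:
k(s) = I*√5/4 (k(s) = √(-2 - 3)/4 = √(-5)/4 = (I*√5)/4 = I*√5/4)
b(K, W) = W + 2*K
v = 5 (v = -1 + 2*3 = -1 + 6 = 5)
x(t, Q) = -2 + (5 + I*√5/4)²
-13670/31061 + x(112, f(0, -4))/(-15440) = -13670/31061 + (363/16 + 5*I*√5/2)/(-15440) = -13670*1/31061 + (363/16 + 5*I*√5/2)*(-1/15440) = -13670/31061 + (-363/247040 - I*√5/6176) = -3388311943/7673309440 - I*√5/6176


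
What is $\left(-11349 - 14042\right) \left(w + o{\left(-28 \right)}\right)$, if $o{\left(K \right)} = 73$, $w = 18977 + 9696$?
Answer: $-729889686$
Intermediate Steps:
$w = 28673$
$\left(-11349 - 14042\right) \left(w + o{\left(-28 \right)}\right) = \left(-11349 - 14042\right) \left(28673 + 73\right) = \left(-25391\right) 28746 = -729889686$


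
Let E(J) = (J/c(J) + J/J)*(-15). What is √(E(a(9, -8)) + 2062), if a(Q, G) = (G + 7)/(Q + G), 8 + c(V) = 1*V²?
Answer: √100198/7 ≈ 45.220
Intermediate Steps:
c(V) = -8 + V² (c(V) = -8 + 1*V² = -8 + V²)
a(Q, G) = (7 + G)/(G + Q)
E(J) = -15 - 15*J/(-8 + J²) (E(J) = (J/(-8 + J²) + J/J)*(-15) = (J/(-8 + J²) + 1)*(-15) = (1 + J/(-8 + J²))*(-15) = -15 - 15*J/(-8 + J²))
√(E(a(9, -8)) + 2062) = √(15*(8 - (7 - 8)/(-8 + 9) - ((7 - 8)/(-8 + 9))²)/(-8 + ((7 - 8)/(-8 + 9))²) + 2062) = √(15*(8 - (-1)/1 - (-1/1)²)/(-8 + (-1/1)²) + 2062) = √(15*(8 - (-1) - (1*(-1))²)/(-8 + (1*(-1))²) + 2062) = √(15*(8 - 1*(-1) - 1*(-1)²)/(-8 + (-1)²) + 2062) = √(15*(8 + 1 - 1*1)/(-8 + 1) + 2062) = √(15*(8 + 1 - 1)/(-7) + 2062) = √(15*(-⅐)*8 + 2062) = √(-120/7 + 2062) = √(14314/7) = √100198/7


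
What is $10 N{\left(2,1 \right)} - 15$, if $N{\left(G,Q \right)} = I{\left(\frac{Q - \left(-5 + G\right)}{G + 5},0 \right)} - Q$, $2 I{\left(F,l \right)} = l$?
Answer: $-25$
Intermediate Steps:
$I{\left(F,l \right)} = \frac{l}{2}$
$N{\left(G,Q \right)} = - Q$ ($N{\left(G,Q \right)} = \frac{1}{2} \cdot 0 - Q = 0 - Q = - Q$)
$10 N{\left(2,1 \right)} - 15 = 10 \left(\left(-1\right) 1\right) - 15 = 10 \left(-1\right) - 15 = -10 - 15 = -25$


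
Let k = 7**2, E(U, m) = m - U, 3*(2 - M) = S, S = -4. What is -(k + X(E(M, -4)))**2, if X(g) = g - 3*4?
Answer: -7921/9 ≈ -880.11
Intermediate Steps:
M = 10/3 (M = 2 - 1/3*(-4) = 2 + 4/3 = 10/3 ≈ 3.3333)
X(g) = -12 + g (X(g) = g - 12 = -12 + g)
k = 49
-(k + X(E(M, -4)))**2 = -(49 + (-12 + (-4 - 1*10/3)))**2 = -(49 + (-12 + (-4 - 10/3)))**2 = -(49 + (-12 - 22/3))**2 = -(49 - 58/3)**2 = -(89/3)**2 = -1*7921/9 = -7921/9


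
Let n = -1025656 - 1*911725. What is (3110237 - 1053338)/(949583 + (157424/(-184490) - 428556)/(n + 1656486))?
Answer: 53296637601588225/24604835890059257 ≈ 2.1661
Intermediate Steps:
n = -1937381 (n = -1025656 - 911725 = -1937381)
(3110237 - 1053338)/(949583 + (157424/(-184490) - 428556)/(n + 1656486)) = (3110237 - 1053338)/(949583 + (157424/(-184490) - 428556)/(-1937381 + 1656486)) = 2056899/(949583 + (157424*(-1/184490) - 428556)/(-280895)) = 2056899/(949583 + (-78712/92245 - 428556)*(-1/280895)) = 2056899/(949583 - 39532226932/92245*(-1/280895)) = 2056899/(949583 + 39532226932/25911159275) = 2056899/(24604835890059257/25911159275) = 2056899*(25911159275/24604835890059257) = 53296637601588225/24604835890059257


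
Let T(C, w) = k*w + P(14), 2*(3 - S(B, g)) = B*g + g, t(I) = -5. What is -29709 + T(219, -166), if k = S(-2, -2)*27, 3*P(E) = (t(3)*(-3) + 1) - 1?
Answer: -38668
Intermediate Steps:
S(B, g) = 3 - g/2 - B*g/2 (S(B, g) = 3 - (B*g + g)/2 = 3 - (g + B*g)/2 = 3 + (-g/2 - B*g/2) = 3 - g/2 - B*g/2)
P(E) = 5 (P(E) = ((-5*(-3) + 1) - 1)/3 = ((15 + 1) - 1)/3 = (16 - 1)/3 = (⅓)*15 = 5)
k = 54 (k = (3 - ½*(-2) - ½*(-2)*(-2))*27 = (3 + 1 - 2)*27 = 2*27 = 54)
T(C, w) = 5 + 54*w (T(C, w) = 54*w + 5 = 5 + 54*w)
-29709 + T(219, -166) = -29709 + (5 + 54*(-166)) = -29709 + (5 - 8964) = -29709 - 8959 = -38668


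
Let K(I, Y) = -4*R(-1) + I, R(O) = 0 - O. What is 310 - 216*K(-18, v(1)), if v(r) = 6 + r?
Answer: 5062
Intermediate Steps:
R(O) = -O
K(I, Y) = -4 + I (K(I, Y) = -(-4)*(-1) + I = -4*1 + I = -4 + I)
310 - 216*K(-18, v(1)) = 310 - 216*(-4 - 18) = 310 - 216*(-22) = 310 + 4752 = 5062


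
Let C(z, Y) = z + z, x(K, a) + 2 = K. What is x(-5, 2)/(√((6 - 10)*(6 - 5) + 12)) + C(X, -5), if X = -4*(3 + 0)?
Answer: -24 - 7*√2/4 ≈ -26.475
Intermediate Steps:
x(K, a) = -2 + K
X = -12 (X = -4*3 = -12)
C(z, Y) = 2*z
x(-5, 2)/(√((6 - 10)*(6 - 5) + 12)) + C(X, -5) = (-2 - 5)/(√((6 - 10)*(6 - 5) + 12)) + 2*(-12) = -7/√(-4*1 + 12) - 24 = -7/√(-4 + 12) - 24 = -7/√8 - 24 = -7/(2*√2) - 24 = (√2/4)*(-7) - 24 = -7*√2/4 - 24 = -24 - 7*√2/4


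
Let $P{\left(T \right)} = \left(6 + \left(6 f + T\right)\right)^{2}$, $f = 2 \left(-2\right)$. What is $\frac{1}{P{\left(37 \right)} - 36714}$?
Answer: $- \frac{1}{36353} \approx -2.7508 \cdot 10^{-5}$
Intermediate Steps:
$f = -4$
$P{\left(T \right)} = \left(-18 + T\right)^{2}$ ($P{\left(T \right)} = \left(6 + \left(6 \left(-4\right) + T\right)\right)^{2} = \left(6 + \left(-24 + T\right)\right)^{2} = \left(-18 + T\right)^{2}$)
$\frac{1}{P{\left(37 \right)} - 36714} = \frac{1}{\left(-18 + 37\right)^{2} - 36714} = \frac{1}{19^{2} - 36714} = \frac{1}{361 - 36714} = \frac{1}{-36353} = - \frac{1}{36353}$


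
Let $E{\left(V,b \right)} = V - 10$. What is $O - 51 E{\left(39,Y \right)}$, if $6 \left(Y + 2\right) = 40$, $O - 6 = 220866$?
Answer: $219393$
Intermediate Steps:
$O = 220872$ ($O = 6 + 220866 = 220872$)
$Y = \frac{14}{3}$ ($Y = -2 + \frac{1}{6} \cdot 40 = -2 + \frac{20}{3} = \frac{14}{3} \approx 4.6667$)
$E{\left(V,b \right)} = -10 + V$
$O - 51 E{\left(39,Y \right)} = 220872 - 51 \left(-10 + 39\right) = 220872 - 51 \cdot 29 = 220872 - 1479 = 219393$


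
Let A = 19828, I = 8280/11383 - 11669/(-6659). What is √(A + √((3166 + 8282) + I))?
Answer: √(113922737354555239252 + 75799397*√65789287822012053391)/75799397 ≈ 141.19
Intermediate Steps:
I = 187964747/75799397 (I = 8280*(1/11383) - 11669*(-1/6659) = 8280/11383 + 11669/6659 = 187964747/75799397 ≈ 2.4798)
√(A + √((3166 + 8282) + I)) = √(19828 + √((3166 + 8282) + 187964747/75799397)) = √(19828 + √(11448 + 187964747/75799397)) = √(19828 + √(867939461603/75799397)) = √(19828 + √65789287822012053391/75799397)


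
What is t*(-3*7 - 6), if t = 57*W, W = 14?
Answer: -21546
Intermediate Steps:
t = 798 (t = 57*14 = 798)
t*(-3*7 - 6) = 798*(-3*7 - 6) = 798*(-21 - 6) = 798*(-27) = -21546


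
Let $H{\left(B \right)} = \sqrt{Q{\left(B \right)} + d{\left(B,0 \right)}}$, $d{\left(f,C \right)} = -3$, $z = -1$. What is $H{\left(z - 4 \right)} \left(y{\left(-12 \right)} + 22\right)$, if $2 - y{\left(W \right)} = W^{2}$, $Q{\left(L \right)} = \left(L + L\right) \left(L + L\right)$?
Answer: $- 120 \sqrt{97} \approx -1181.9$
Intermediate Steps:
$Q{\left(L \right)} = 4 L^{2}$ ($Q{\left(L \right)} = 2 L 2 L = 4 L^{2}$)
$H{\left(B \right)} = \sqrt{-3 + 4 B^{2}}$ ($H{\left(B \right)} = \sqrt{4 B^{2} - 3} = \sqrt{-3 + 4 B^{2}}$)
$y{\left(W \right)} = 2 - W^{2}$
$H{\left(z - 4 \right)} \left(y{\left(-12 \right)} + 22\right) = \sqrt{-3 + 4 \left(-1 - 4\right)^{2}} \left(\left(2 - \left(-12\right)^{2}\right) + 22\right) = \sqrt{-3 + 4 \left(-5\right)^{2}} \left(\left(2 - 144\right) + 22\right) = \sqrt{-3 + 4 \cdot 25} \left(\left(2 - 144\right) + 22\right) = \sqrt{-3 + 100} \left(-142 + 22\right) = \sqrt{97} \left(-120\right) = - 120 \sqrt{97}$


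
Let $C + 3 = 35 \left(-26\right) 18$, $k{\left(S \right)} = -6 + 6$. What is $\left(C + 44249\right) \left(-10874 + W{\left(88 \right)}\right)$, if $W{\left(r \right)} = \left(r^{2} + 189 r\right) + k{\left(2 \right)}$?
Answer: $376246732$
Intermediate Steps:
$k{\left(S \right)} = 0$
$W{\left(r \right)} = r^{2} + 189 r$ ($W{\left(r \right)} = \left(r^{2} + 189 r\right) + 0 = r^{2} + 189 r$)
$C = -16383$ ($C = -3 + 35 \left(-26\right) 18 = -3 - 16380 = -16383$)
$\left(C + 44249\right) \left(-10874 + W{\left(88 \right)}\right) = \left(-16383 + 44249\right) \left(-10874 + 88 \left(189 + 88\right)\right) = 27866 \left(-10874 + 88 \cdot 277\right) = 27866 \left(-10874 + 24376\right) = 27866 \cdot 13502 = 376246732$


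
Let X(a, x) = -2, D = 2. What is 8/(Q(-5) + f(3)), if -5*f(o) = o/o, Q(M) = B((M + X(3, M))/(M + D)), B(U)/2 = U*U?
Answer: 360/481 ≈ 0.74844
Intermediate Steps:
B(U) = 2*U² (B(U) = 2*(U*U) = 2*U²)
Q(M) = 2*(-2 + M)²/(2 + M)² (Q(M) = 2*((M - 2)/(M + 2))² = 2*((-2 + M)/(2 + M))² = 2*((-2 + M)²/(2 + M)²) = 2*(-2 + M)²/(2 + M)²)
f(o) = -⅕ (f(o) = -o/(5*o) = -⅕*1 = -⅕)
8/(Q(-5) + f(3)) = 8/(2*(-2 - 5)²/(2 - 5)² - ⅕) = 8/(2*(-7)²/(-3)² - ⅕) = 8/(2*49*(⅑) - ⅕) = 8/(98/9 - ⅕) = 8/(481/45) = 8*(45/481) = 360/481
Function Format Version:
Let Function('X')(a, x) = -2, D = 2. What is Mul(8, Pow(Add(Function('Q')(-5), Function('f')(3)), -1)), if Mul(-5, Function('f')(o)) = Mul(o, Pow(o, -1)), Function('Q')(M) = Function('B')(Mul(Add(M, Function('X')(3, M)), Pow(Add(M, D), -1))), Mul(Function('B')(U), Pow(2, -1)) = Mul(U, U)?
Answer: Rational(360, 481) ≈ 0.74844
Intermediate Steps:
Function('B')(U) = Mul(2, Pow(U, 2)) (Function('B')(U) = Mul(2, Mul(U, U)) = Mul(2, Pow(U, 2)))
Function('Q')(M) = Mul(2, Pow(Add(-2, M), 2), Pow(Add(2, M), -2)) (Function('Q')(M) = Mul(2, Pow(Mul(Add(M, -2), Pow(Add(M, 2), -1)), 2)) = Mul(2, Pow(Mul(Add(-2, M), Pow(Add(2, M), -1)), 2)) = Mul(2, Pow(Mul(Pow(Add(2, M), -1), Add(-2, M)), 2)) = Mul(2, Mul(Pow(Add(-2, M), 2), Pow(Add(2, M), -2))) = Mul(2, Pow(Add(-2, M), 2), Pow(Add(2, M), -2)))
Function('f')(o) = Rational(-1, 5) (Function('f')(o) = Mul(Rational(-1, 5), Mul(o, Pow(o, -1))) = Mul(Rational(-1, 5), 1) = Rational(-1, 5))
Mul(8, Pow(Add(Function('Q')(-5), Function('f')(3)), -1)) = Mul(8, Pow(Add(Mul(2, Pow(Add(-2, -5), 2), Pow(Add(2, -5), -2)), Rational(-1, 5)), -1)) = Mul(8, Pow(Add(Mul(2, Pow(-7, 2), Pow(-3, -2)), Rational(-1, 5)), -1)) = Mul(8, Pow(Add(Mul(2, 49, Rational(1, 9)), Rational(-1, 5)), -1)) = Mul(8, Pow(Add(Rational(98, 9), Rational(-1, 5)), -1)) = Mul(8, Pow(Rational(481, 45), -1)) = Mul(8, Rational(45, 481)) = Rational(360, 481)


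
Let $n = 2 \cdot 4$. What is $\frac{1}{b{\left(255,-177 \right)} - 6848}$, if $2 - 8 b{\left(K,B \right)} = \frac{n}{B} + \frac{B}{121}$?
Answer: $- \frac{171336}{1173233797} \approx -0.00014604$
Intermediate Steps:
$n = 8$
$b{\left(K,B \right)} = \frac{1}{4} - \frac{1}{B} - \frac{B}{968}$ ($b{\left(K,B \right)} = \frac{1}{4} - \frac{\frac{8}{B} + \frac{B}{121}}{8} = \frac{1}{4} - \left(\frac{1}{B} + \frac{B}{968}\right) = \frac{1}{4} - \frac{1}{B} - \frac{B}{968}$)
$\frac{1}{b{\left(255,-177 \right)} - 6848} = \frac{1}{\left(\frac{1}{4} - \frac{1}{-177} - - \frac{177}{968}\right) - 6848} = \frac{1}{\left(\frac{1}{4} - - \frac{1}{177} + \frac{177}{968}\right) - 6848} = \frac{1}{\left(\frac{1}{4} + \frac{1}{177} + \frac{177}{968}\right) - 6848} = \frac{1}{\frac{75131}{171336} - 6848} = \frac{1}{- \frac{1173233797}{171336}} = - \frac{171336}{1173233797}$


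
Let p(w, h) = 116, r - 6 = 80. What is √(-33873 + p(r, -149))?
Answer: I*√33757 ≈ 183.73*I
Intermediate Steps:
r = 86 (r = 6 + 80 = 86)
√(-33873 + p(r, -149)) = √(-33873 + 116) = √(-33757) = I*√33757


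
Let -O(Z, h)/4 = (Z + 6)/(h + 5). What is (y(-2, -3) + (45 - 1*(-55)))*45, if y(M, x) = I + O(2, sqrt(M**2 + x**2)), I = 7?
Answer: 4215 + 120*sqrt(13) ≈ 4647.7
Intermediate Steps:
O(Z, h) = -4*(6 + Z)/(5 + h) (O(Z, h) = -4*(Z + 6)/(h + 5) = -4*(6 + Z)/(5 + h))
y(M, x) = 7 - 32/(5 + sqrt(M**2 + x**2)) (y(M, x) = 7 + 4*(-6 - 1*2)/(5 + sqrt(M**2 + x**2)) = 7 + 4*(-6 - 2)/(5 + sqrt(M**2 + x**2)) = 7 + 4*(-8)/(5 + sqrt(M**2 + x**2)) = 7 - 32/(5 + sqrt(M**2 + x**2)))
(y(-2, -3) + (45 - 1*(-55)))*45 = ((7 - 32/(5 + sqrt((-2)**2 + (-3)**2))) + (45 - 1*(-55)))*45 = ((7 - 32/(5 + sqrt(4 + 9))) + (45 + 55))*45 = ((7 - 32/(5 + sqrt(13))) + 100)*45 = (107 - 32/(5 + sqrt(13)))*45 = 4815 - 1440/(5 + sqrt(13))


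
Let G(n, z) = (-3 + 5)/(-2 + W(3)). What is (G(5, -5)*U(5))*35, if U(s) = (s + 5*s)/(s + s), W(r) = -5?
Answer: -30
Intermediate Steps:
U(s) = 3 (U(s) = (6*s)/((2*s)) = (6*s)*(1/(2*s)) = 3)
G(n, z) = -2/7 (G(n, z) = (-3 + 5)/(-2 - 5) = 2/(-7) = 2*(-⅐) = -2/7)
(G(5, -5)*U(5))*35 = -2/7*3*35 = -6/7*35 = -30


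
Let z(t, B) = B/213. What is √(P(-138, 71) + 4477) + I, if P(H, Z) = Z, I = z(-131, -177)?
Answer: -59/71 + 2*√1137 ≈ 66.608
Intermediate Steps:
z(t, B) = B/213 (z(t, B) = B*(1/213) = B/213)
I = -59/71 (I = (1/213)*(-177) = -59/71 ≈ -0.83099)
√(P(-138, 71) + 4477) + I = √(71 + 4477) - 59/71 = √4548 - 59/71 = 2*√1137 - 59/71 = -59/71 + 2*√1137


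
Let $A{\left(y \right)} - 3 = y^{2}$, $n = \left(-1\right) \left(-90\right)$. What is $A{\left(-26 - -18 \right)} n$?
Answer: $6030$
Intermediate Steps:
$n = 90$
$A{\left(y \right)} = 3 + y^{2}$
$A{\left(-26 - -18 \right)} n = \left(3 + \left(-26 - -18\right)^{2}\right) 90 = \left(3 + \left(-26 + 18\right)^{2}\right) 90 = \left(3 + \left(-8\right)^{2}\right) 90 = \left(3 + 64\right) 90 = 67 \cdot 90 = 6030$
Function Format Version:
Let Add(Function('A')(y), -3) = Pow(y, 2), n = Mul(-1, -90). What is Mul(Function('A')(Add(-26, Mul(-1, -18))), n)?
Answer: 6030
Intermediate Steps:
n = 90
Function('A')(y) = Add(3, Pow(y, 2))
Mul(Function('A')(Add(-26, Mul(-1, -18))), n) = Mul(Add(3, Pow(Add(-26, Mul(-1, -18)), 2)), 90) = Mul(Add(3, Pow(Add(-26, 18), 2)), 90) = Mul(Add(3, Pow(-8, 2)), 90) = Mul(Add(3, 64), 90) = Mul(67, 90) = 6030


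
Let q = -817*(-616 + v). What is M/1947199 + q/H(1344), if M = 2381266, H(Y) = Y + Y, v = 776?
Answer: -7754281571/163564716 ≈ -47.408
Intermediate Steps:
H(Y) = 2*Y
q = -130720 (q = -817*(-616 + 776) = -817*160 = -130720)
M/1947199 + q/H(1344) = 2381266/1947199 - 130720/(2*1344) = 2381266*(1/1947199) - 130720/2688 = 2381266/1947199 - 130720*1/2688 = 2381266/1947199 - 4085/84 = -7754281571/163564716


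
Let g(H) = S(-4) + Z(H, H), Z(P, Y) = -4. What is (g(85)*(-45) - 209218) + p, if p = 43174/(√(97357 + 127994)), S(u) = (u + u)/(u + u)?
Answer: -209083 + 43174*√511/10731 ≈ -2.0899e+5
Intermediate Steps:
S(u) = 1 (S(u) = (2*u)/((2*u)) = (2*u)*(1/(2*u)) = 1)
g(H) = -3 (g(H) = 1 - 4 = -3)
p = 43174*√511/10731 (p = 43174/(√225351) = 43174/((21*√511)) = 43174*(√511/10731) = 43174*√511/10731 ≈ 90.948)
(g(85)*(-45) - 209218) + p = (-3*(-45) - 209218) + 43174*√511/10731 = (135 - 209218) + 43174*√511/10731 = -209083 + 43174*√511/10731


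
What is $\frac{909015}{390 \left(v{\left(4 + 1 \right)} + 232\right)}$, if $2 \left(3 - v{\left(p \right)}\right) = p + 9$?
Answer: $\frac{60601}{5928} \approx 10.223$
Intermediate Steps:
$v{\left(p \right)} = - \frac{3}{2} - \frac{p}{2}$ ($v{\left(p \right)} = 3 - \frac{p + 9}{2} = 3 - \frac{9 + p}{2} = 3 - \left(\frac{9}{2} + \frac{p}{2}\right) = - \frac{3}{2} - \frac{p}{2}$)
$\frac{909015}{390 \left(v{\left(4 + 1 \right)} + 232\right)} = \frac{909015}{390 \left(\left(- \frac{3}{2} - \frac{4 + 1}{2}\right) + 232\right)} = \frac{909015}{390 \left(\left(- \frac{3}{2} - \frac{5}{2}\right) + 232\right)} = \frac{909015}{390 \left(-4 + 232\right)} = \frac{909015}{390 \cdot 228} = \frac{909015}{88920} = 909015 \cdot \frac{1}{88920} = \frac{60601}{5928}$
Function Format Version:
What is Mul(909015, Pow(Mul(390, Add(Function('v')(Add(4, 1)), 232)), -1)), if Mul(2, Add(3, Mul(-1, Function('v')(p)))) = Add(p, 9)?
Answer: Rational(60601, 5928) ≈ 10.223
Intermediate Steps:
Function('v')(p) = Add(Rational(-3, 2), Mul(Rational(-1, 2), p)) (Function('v')(p) = Add(3, Mul(Rational(-1, 2), Add(p, 9))) = Add(3, Mul(Rational(-1, 2), Add(9, p))) = Add(3, Add(Rational(-9, 2), Mul(Rational(-1, 2), p))) = Add(Rational(-3, 2), Mul(Rational(-1, 2), p)))
Mul(909015, Pow(Mul(390, Add(Function('v')(Add(4, 1)), 232)), -1)) = Mul(909015, Pow(Mul(390, Add(Add(Rational(-3, 2), Mul(Rational(-1, 2), Add(4, 1))), 232)), -1)) = Mul(909015, Pow(Mul(390, Add(Add(Rational(-3, 2), Mul(Rational(-1, 2), 5)), 232)), -1)) = Mul(909015, Pow(Mul(390, Add(Add(Rational(-3, 2), Rational(-5, 2)), 232)), -1)) = Mul(909015, Pow(Mul(390, Add(-4, 232)), -1)) = Mul(909015, Pow(Mul(390, 228), -1)) = Mul(909015, Pow(88920, -1)) = Mul(909015, Rational(1, 88920)) = Rational(60601, 5928)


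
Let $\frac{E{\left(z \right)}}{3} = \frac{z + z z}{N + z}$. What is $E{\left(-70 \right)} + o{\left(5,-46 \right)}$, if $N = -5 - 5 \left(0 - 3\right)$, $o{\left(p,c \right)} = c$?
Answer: $- \frac{575}{2} \approx -287.5$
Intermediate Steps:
$N = 10$ ($N = -5 - 5 \left(0 - 3\right) = -5 - -15 = -5 + 15 = 10$)
$E{\left(z \right)} = \frac{3 \left(z + z^{2}\right)}{10 + z}$ ($E{\left(z \right)} = 3 \frac{z + z z}{10 + z} = 3 \frac{z + z^{2}}{10 + z} = \frac{3 \left(z + z^{2}\right)}{10 + z}$)
$E{\left(-70 \right)} + o{\left(5,-46 \right)} = 3 \left(-70\right) \frac{1}{10 - 70} \left(1 - 70\right) - 46 = 3 \left(-70\right) \frac{1}{-60} \left(-69\right) - 46 = 3 \left(-70\right) \left(- \frac{1}{60}\right) \left(-69\right) - 46 = - \frac{483}{2} - 46 = - \frac{575}{2}$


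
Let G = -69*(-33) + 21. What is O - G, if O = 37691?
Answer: 35393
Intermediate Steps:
G = 2298 (G = 2277 + 21 = 2298)
O - G = 37691 - 1*2298 = 37691 - 2298 = 35393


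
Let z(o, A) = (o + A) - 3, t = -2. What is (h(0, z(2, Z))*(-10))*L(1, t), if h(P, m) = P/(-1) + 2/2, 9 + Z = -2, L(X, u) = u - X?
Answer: 30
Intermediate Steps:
Z = -11 (Z = -9 - 2 = -11)
z(o, A) = -3 + A + o (z(o, A) = (A + o) - 3 = -3 + A + o)
h(P, m) = 1 - P (h(P, m) = P*(-1) + 2*(½) = -P + 1 = 1 - P)
(h(0, z(2, Z))*(-10))*L(1, t) = ((1 - 1*0)*(-10))*(-2 - 1*1) = ((1 + 0)*(-10))*(-2 - 1) = (1*(-10))*(-3) = -10*(-3) = 30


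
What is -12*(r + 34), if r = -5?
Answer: -348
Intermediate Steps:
-12*(r + 34) = -12*(-5 + 34) = -12*29 = -348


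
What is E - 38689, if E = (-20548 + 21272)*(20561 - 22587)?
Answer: -1505513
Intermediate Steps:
E = -1466824 (E = 724*(-2026) = -1466824)
E - 38689 = -1466824 - 38689 = -1505513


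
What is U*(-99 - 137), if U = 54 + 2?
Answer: -13216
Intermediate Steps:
U = 56
U*(-99 - 137) = 56*(-99 - 137) = 56*(-236) = -13216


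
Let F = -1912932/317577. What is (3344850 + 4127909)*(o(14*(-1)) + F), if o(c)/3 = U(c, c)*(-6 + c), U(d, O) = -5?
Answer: 232552678554504/105859 ≈ 2.1968e+9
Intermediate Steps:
F = -637644/105859 (F = -1912932*1/317577 = -637644/105859 ≈ -6.0235)
o(c) = 90 - 15*c (o(c) = 3*(-5*(-6 + c)) = 3*(30 - 5*c) = 90 - 15*c)
(3344850 + 4127909)*(o(14*(-1)) + F) = (3344850 + 4127909)*((90 - 210*(-1)) - 637644/105859) = 7472759*((90 - 15*(-14)) - 637644/105859) = 7472759*((90 + 210) - 637644/105859) = 7472759*(300 - 637644/105859) = 7472759*(31120056/105859) = 232552678554504/105859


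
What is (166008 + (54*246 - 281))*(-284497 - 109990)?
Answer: -70617512357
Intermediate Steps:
(166008 + (54*246 - 281))*(-284497 - 109990) = (166008 + (13284 - 281))*(-394487) = (166008 + 13003)*(-394487) = 179011*(-394487) = -70617512357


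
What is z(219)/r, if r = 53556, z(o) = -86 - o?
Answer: -305/53556 ≈ -0.0056950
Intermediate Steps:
z(219)/r = (-86 - 1*219)/53556 = (-86 - 219)*(1/53556) = -305*1/53556 = -305/53556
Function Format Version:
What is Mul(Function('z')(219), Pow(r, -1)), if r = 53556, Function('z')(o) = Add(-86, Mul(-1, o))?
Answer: Rational(-305, 53556) ≈ -0.0056950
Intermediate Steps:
Mul(Function('z')(219), Pow(r, -1)) = Mul(Add(-86, Mul(-1, 219)), Pow(53556, -1)) = Mul(Add(-86, -219), Rational(1, 53556)) = Mul(-305, Rational(1, 53556)) = Rational(-305, 53556)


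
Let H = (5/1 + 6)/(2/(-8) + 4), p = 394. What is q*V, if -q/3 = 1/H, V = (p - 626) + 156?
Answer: 855/11 ≈ 77.727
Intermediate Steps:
H = 44/15 (H = (5*1 + 6)/(2*(-⅛) + 4) = (5 + 6)/(-¼ + 4) = 11/(15/4) = 11*(4/15) = 44/15 ≈ 2.9333)
V = -76 (V = (394 - 626) + 156 = -232 + 156 = -76)
q = -45/44 (q = -3/44/15 = -3*15/44 = -45/44 ≈ -1.0227)
q*V = -45/44*(-76) = 855/11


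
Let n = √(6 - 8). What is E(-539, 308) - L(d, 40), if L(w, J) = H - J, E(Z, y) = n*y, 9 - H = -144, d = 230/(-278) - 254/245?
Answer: -113 + 308*I*√2 ≈ -113.0 + 435.58*I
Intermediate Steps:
d = -63481/34055 (d = 230*(-1/278) - 254*1/245 = -115/139 - 254/245 = -63481/34055 ≈ -1.8641)
H = 153 (H = 9 - 1*(-144) = 9 + 144 = 153)
n = I*√2 (n = √(-2) = I*√2 ≈ 1.4142*I)
E(Z, y) = I*y*√2 (E(Z, y) = (I*√2)*y = I*y*√2)
L(w, J) = 153 - J
E(-539, 308) - L(d, 40) = I*308*√2 - (153 - 1*40) = 308*I*√2 - (153 - 40) = 308*I*√2 - 1*113 = 308*I*√2 - 113 = -113 + 308*I*√2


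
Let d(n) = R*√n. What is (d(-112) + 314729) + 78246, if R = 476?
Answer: 392975 + 1904*I*√7 ≈ 3.9298e+5 + 5037.5*I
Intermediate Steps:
d(n) = 476*√n
(d(-112) + 314729) + 78246 = (476*√(-112) + 314729) + 78246 = (476*(4*I*√7) + 314729) + 78246 = (1904*I*√7 + 314729) + 78246 = (314729 + 1904*I*√7) + 78246 = 392975 + 1904*I*√7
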